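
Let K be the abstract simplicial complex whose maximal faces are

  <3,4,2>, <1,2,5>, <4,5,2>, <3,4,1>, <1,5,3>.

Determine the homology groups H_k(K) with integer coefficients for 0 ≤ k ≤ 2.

H_0 ≅ Z,  H_1 ≅ Z,  H_2 = 0.

We work with the vertex ordering 1 < 2 < 3 < 4 < 5. The simplices of K, each written with vertices in increasing order, are:

  0-simplices (5): [1], [2], [3], [4], [5]
  1-simplices (10): [1,2], [1,3], [1,4], [1,5], [2,3], [2,4], [2,5], [3,4], [3,5], [4,5]
  2-simplices (5): [1,2,5], [1,3,4], [1,3,5], [2,3,4], [2,4,5]

giving chain groups C_0 ≅ Z^5, C_1 ≅ Z^10, C_2 ≅ Z^5.

The boundary map ∂_1: C_1 → C_0 is given by ∂[p,q] = [q] − [p].
This gives a 5×10 integer matrix of rank 4; reducing to Smith normal form yields diagonal entries (1,1,1,1).

Boundary ∂_2: C_2 → C_1 maps a triangle to the signed sum of its edges. For instance
  ∂[2,3,4] = [3,4] − [2,4] + [2,3],
  ∂[1,3,5] = [3,5] − [1,5] + [1,3].
The 10×5 boundary matrix has rank 5 and Smith normal form diag(1,1,1,1,1).

Reading off H_k = ker ∂_k / im ∂_{k+1}:

  H_0: rank C_0 − rank ∂_1 = 5 − 4 = 1, and the invariant factors of ∂_1 are all 1, so H_0 ≅ Z.
  H_1: rank ker ∂_1 − rank ∂_2 = (10 − 4) − 5 = 1, and the invariant factors of ∂_2 are all 1, so H_1 ≅ Z.
  H_2: rank ker ∂_2 − rank ∂_3 = (5 − 5) − 0 = 0, and there is no ∂_3, so H_2 ≅ 0.

As a check, the Euler characteristic is 5 − 10 + 5 = 0, which agrees with 1 − 1 + 0 = 0.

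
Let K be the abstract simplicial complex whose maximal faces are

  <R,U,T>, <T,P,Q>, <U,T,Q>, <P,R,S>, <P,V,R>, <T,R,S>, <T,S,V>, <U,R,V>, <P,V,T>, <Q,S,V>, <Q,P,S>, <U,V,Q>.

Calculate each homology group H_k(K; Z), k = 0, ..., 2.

H_0 ≅ Z,  H_1 ≅ Z/2Z,  H_2 = 0.

Fix the vertex order P < Q < R < S < T < U < V and write every simplex with vertices in increasing order. Then dim K = 2 and the simplices of K are:

  0-simplices (7): P, Q, R, S, T, U, V
  1-simplices (18): PQ, PR, PS, PT, PV, QS, QT, QU, QV, RS, RT, RU, RV, ST, SV, TU, TV, UV
  2-simplices (12): PQS, PQT, PRS, PRV, PTV, QSV, QTU, QUV, RST, RTU, RUV, STV

so the chain groups are C_0 ≅ Z^7, C_1 ≅ Z^18, C_2 ≅ Z^12.

∂_1: C_1 → C_0 sends each edge [p,q] (with p < q) to q − p.
The 7×18 boundary matrix has rank 6 and Smith normal form diag(1,1,1,1,1,1).

The boundary map ∂_2: C_2 → C_1 maps a triangle to the signed sum of its edges. For instance
  ∂QSV = SV − QV + QS,
  ∂PRV = RV − PV + PR.
This gives a 18×12 integer matrix of rank 12; reducing to Smith normal form yields diagonal entries (1,1,1,1,1,1,1,1,1,1,1,2).

From H_k ≅ ker(∂_k) / im(∂_{k+1}) we obtain:

  H_0: rank C_0 − rank ∂_1 = 7 − 6 = 1, and the invariant factors of ∂_1 are all 1, so H_0 ≅ Z.
  H_1: rank ker ∂_1 − rank ∂_2 = (18 − 6) − 12 = 0, and ∂_2 has invariant factor 2 > 1, so H_1 ≅ Z/2Z.
  H_2: rank ker ∂_2 − rank ∂_3 = (12 − 12) − 0 = 0, and there is no ∂_3, so H_2 ≅ 0.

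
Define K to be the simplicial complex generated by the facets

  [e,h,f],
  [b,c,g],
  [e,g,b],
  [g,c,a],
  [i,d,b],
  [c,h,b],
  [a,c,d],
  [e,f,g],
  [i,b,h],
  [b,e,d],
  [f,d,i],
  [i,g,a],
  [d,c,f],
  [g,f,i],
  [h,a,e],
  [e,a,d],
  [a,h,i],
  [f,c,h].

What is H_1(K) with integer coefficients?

Order the vertices as a < b < c < d < e < f < g < h < i. Listing each simplex with vertices in this order, K has dimension 2 with simplices:

  0-simplices (9): a, b, c, d, e, f, g, h, i
  1-simplices (27): ac, ad, ae, ag, ah, ai, bc, bd, be, bg, bh, bi, cd, cf, cg, ch, de, df, di, ef, eg, eh, fg, fh, fi, gi, hi
  2-simplices (18): acd, acg, ade, aeh, agi, ahi, bcg, bch, bde, bdi, beg, bhi, cdf, cfh, dfi, efg, efh, fgi

Hence C_0 ≅ Z^9, C_1 ≅ Z^27, C_2 ≅ Z^18.

Boundary ∂_1: C_1 → C_0 is given by ∂[p,q] = [q] − [p].
The resulting 9×27 matrix has rank 8, and its Smith normal form has invariant factors (1,1,1,1,1,1,1,1).

The boundary map ∂_2: C_2 → C_1 maps a triangle to the signed sum of its edges. For instance
  ∂cdf = df − cf + cd,
  ∂fgi = gi − fi + fg.
As a 27×18 matrix over Z this has rank 17, with invariant factors (1,1,1,1,1,1,1,1,1,1,1,1,1,1,1,1,1).

From H_k ≅ ker(∂_k) / im(∂_{k+1}) we obtain:

  H_1: rank ker ∂_1 − rank ∂_2 = (27 − 8) − 17 = 2, and the invariant factors of ∂_2 are all 1, so H_1 = Z^2.

(K is a triangulation of the torus T^2.)

H_1 ≅ Z^2.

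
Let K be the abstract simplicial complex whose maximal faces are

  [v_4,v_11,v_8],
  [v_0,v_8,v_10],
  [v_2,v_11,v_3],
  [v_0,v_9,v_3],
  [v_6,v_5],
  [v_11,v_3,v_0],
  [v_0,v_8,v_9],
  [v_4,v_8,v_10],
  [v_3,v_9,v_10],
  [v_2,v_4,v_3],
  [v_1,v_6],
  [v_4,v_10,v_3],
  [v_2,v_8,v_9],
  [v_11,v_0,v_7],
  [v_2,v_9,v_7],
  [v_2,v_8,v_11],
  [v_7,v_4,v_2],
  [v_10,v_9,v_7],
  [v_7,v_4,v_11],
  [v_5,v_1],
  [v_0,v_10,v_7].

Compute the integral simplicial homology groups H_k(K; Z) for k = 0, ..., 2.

Take the total order v_0 < v_1 < v_2 < v_3 < v_4 < v_5 < v_6 < v_7 < v_8 < v_9 < v_10 < v_11 on the vertex set. Then K (dimension 2) consists of the simplices:

  0-simplices (12): [v_0], [v_1], [v_2], [v_3], [v_4], [v_5], [v_6], [v_7], [v_8], [v_9], [v_10], [v_11]
  1-simplices (30): (30 of them)
  2-simplices (18): (18 of them)

so the chain groups are C_0 ≅ Z^12, C_1 ≅ Z^30, C_2 ≅ Z^18.

∂_1: C_1 → C_0 is given by ∂[p,q] = [q] − [p].
The resulting 12×30 matrix has rank 10, and its Smith normal form has invariant factors (1,1,1,1,1,1,1,1,1,1).

∂_2: C_2 → C_1 acts by ∂[p,q,r] = [q,r] − [p,r] + [p,q]. For instance
  ∂[v_2,v_4,v_7] = [v_4,v_7] − [v_2,v_7] + [v_2,v_4],
  ∂[v_0,v_8,v_9] = [v_8,v_9] − [v_0,v_9] + [v_0,v_8].
The 30×18 boundary matrix has rank 18 and Smith normal form diag(1,1,1,1,1,1,1,1,1,1,1,1,1,1,1,1,1,2).

Reading off H_k = ker ∂_k / im ∂_{k+1}:

  H_0: rank C_0 − rank ∂_1 = 12 − 10 = 2, and the invariant factors of ∂_1 are all 1, so H_0 ≅ Z^2.
  H_1: rank ker ∂_1 − rank ∂_2 = (30 − 10) − 18 = 2, and ∂_2 has invariant factor 2 > 1, so H_1 ≅ Z^2 ⊕ Z/2.
  H_2: rank ker ∂_2 − rank ∂_3 = (18 − 18) − 0 = 0, and there is no ∂_3, so H_2 ≅ 0.

H_0 ≅ Z^2,  H_1 ≅ Z^2 ⊕ Z/2,  H_2 = 0.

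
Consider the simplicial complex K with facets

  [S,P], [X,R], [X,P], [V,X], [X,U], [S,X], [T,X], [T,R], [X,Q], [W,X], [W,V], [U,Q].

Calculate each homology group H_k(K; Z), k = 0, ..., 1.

Fix the vertex order P < Q < R < S < T < U < V < W < X and write every simplex with vertices in increasing order. Then dim K = 1 and the simplices of K are:

  0-simplices (9): P, Q, R, S, T, U, V, W, X
  1-simplices (12): PS, PX, QU, QX, RT, RX, SX, TX, UX, VW, VX, WX

so the chain groups are C_0 ≅ Z^9, C_1 ≅ Z^12.

Boundary ∂_1: C_1 → C_0 is given by ∂[p,q] = [q] − [p].
The resulting 9×12 matrix has rank 8, and its Smith normal form has invariant factors (1,1,1,1,1,1,1,1).

Computing H_k = (kernel of ∂_k) / (image of ∂_{k+1}):

  H_0: rank C_0 − rank ∂_1 = 9 − 8 = 1, and the invariant factors of ∂_1 are all 1, so H_0 = Z.
  H_1: rank ker ∂_1 − rank ∂_2 = (12 − 8) − 0 = 4, and there is no ∂_2, so H_1 = Z^4.

(K is a triangulation of a wedge of 4 circles.)

H_0 = Z,  H_1 = Z^4.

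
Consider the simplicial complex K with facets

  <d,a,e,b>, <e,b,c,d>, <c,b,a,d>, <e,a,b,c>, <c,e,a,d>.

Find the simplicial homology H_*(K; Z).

H_0 ≅ Z,  H_1 = 0,  H_2 = 0,  H_3 ≅ Z.

Order the vertices as a < b < c < d < e. Listing each simplex with vertices in this order, K has dimension 3 with simplices:

  0-simplices (5): a, b, c, d, e
  1-simplices (10): ab, ac, ad, ae, bc, bd, be, cd, ce, de
  2-simplices (10): abc, abd, abe, acd, ace, ade, bcd, bce, bde, cde
  3-simplices (5): abcd, abce, abde, acde, bcde

giving chain groups C_0 ≅ Z^5, C_1 ≅ Z^10, C_2 ≅ Z^10, C_3 ≅ Z^5.

The boundary map ∂_1: C_1 → C_0 maps an edge to its endpoints' difference, ∂[p,q] = q − p. For instance
  ∂de = e − d.
As a 5×10 matrix over Z this has rank 4, with invariant factors (1,1,1,1).

∂_2: C_2 → C_1 sends each 2-simplex [p,q,r] to [q,r] − [p,r] + [p,q]. For instance
  ∂bde = de − be + bd,
  ∂acd = cd − ad + ac.
The resulting 10×10 matrix has rank 6, and its Smith normal form has invariant factors (1,1,1,1,1,1).

Boundary ∂_3: C_3 → C_2 sends each 3-simplex σ to the alternating sum Σ_i (−1)^i (σ with its i-th vertex removed). For instance
  ∂abcd = bcd − acd + abd − abc,
  ∂abce = bce − ace + abe − abc.
As a 10×5 matrix over Z this has rank 4, with invariant factors (1,1,1,1).

Now H_k = ker ∂_k / im ∂_{k+1}, so:

  H_0: rank C_0 − rank ∂_1 = 5 − 4 = 1, and the invariant factors of ∂_1 are all 1, so H_0 ≅ Z.
  H_1: rank ker ∂_1 − rank ∂_2 = (10 − 4) − 6 = 0, and the invariant factors of ∂_2 are all 1, so H_1 ≅ 0.
  H_2: rank ker ∂_2 − rank ∂_3 = (10 − 6) − 4 = 0, and the invariant factors of ∂_3 are all 1, so H_2 ≅ 0.
  H_3: rank ker ∂_3 − rank ∂_4 = (5 − 4) − 0 = 1, and there is no ∂_4, so H_3 ≅ Z.

As a check, the Euler characteristic is 5 − 10 + 10 − 5 = 0, which agrees with 1 − 0 + 0 − 1 = 0.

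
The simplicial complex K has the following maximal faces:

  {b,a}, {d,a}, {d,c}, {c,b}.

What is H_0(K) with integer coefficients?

Order the vertices as a < b < c < d. Listing each simplex with vertices in this order, K has dimension 1 with simplices:

  0-simplices (4): a, b, c, d
  1-simplices (4): ab, ad, bc, cd

so the chain groups are C_0 ≅ Z^4, C_1 ≅ Z^4.

∂_1: C_1 → C_0 maps an edge to its endpoints' difference, ∂[p,q] = q − p.
The 4×4 boundary matrix has rank 3 and Smith normal form diag(1,1,1).

From H_k ≅ ker(∂_k) / im(∂_{k+1}) we obtain:

  H_0: rank C_0 − rank ∂_1 = 4 − 3 = 1, and the invariant factors of ∂_1 are all 1, so H_0 = Z.

H_0 ≅ Z.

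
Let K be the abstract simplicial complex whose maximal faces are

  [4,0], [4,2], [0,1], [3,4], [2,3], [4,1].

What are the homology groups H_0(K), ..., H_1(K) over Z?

Fix the vertex order 0 < 1 < 2 < 3 < 4 and write every simplex with vertices in increasing order. Then dim K = 1 and the simplices of K are:

  0-simplices (5): [0], [1], [2], [3], [4]
  1-simplices (6): [0,1], [0,4], [1,4], [2,3], [2,4], [3,4]

Hence C_0 ≅ Z^5, C_1 ≅ Z^6.

∂_1: C_1 → C_0 is given by ∂[p,q] = [q] − [p]. For instance
  ∂[3,4] = [4] − [3].
As a 5×6 matrix over Z this has rank 4, with invariant factors (1,1,1,1).

Now H_k = ker ∂_k / im ∂_{k+1}, so:

  H_0: rank C_0 − rank ∂_1 = 5 − 4 = 1, and the invariant factors of ∂_1 are all 1, so H_0 ≅ Z.
  H_1: rank ker ∂_1 − rank ∂_2 = (6 − 4) − 0 = 2, and there is no ∂_2, so H_1 ≅ Z^2.

H_0 ≅ Z,  H_1 ≅ Z^2.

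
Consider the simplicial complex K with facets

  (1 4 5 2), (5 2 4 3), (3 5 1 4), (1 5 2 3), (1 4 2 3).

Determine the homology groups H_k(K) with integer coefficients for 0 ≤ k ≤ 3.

We work with the vertex ordering 1 < 2 < 3 < 4 < 5. The simplices of K, each written with vertices in increasing order, are:

  0-simplices (5): [1], [2], [3], [4], [5]
  1-simplices (10): [1,2], [1,3], [1,4], [1,5], [2,3], [2,4], [2,5], [3,4], [3,5], [4,5]
  2-simplices (10): [1,2,3], [1,2,4], [1,2,5], [1,3,4], [1,3,5], [1,4,5], [2,3,4], [2,3,5], [2,4,5], [3,4,5]
  3-simplices (5): [1,2,3,4], [1,2,3,5], [1,2,4,5], [1,3,4,5], [2,3,4,5]

so the chain groups are C_0 ≅ Z^5, C_1 ≅ Z^10, C_2 ≅ Z^10, C_3 ≅ Z^5.

∂_1: C_1 → C_0 is given by ∂[p,q] = [q] − [p]. For instance
  ∂[2,4] = [4] − [2].
This gives a 5×10 integer matrix of rank 4; reducing to Smith normal form yields diagonal entries (1,1,1,1).

Boundary ∂_2: C_2 → C_1 sends each 2-simplex [p,q,r] to [q,r] − [p,r] + [p,q]. For instance
  ∂[1,3,4] = [3,4] − [1,4] + [1,3],
  ∂[1,3,5] = [3,5] − [1,5] + [1,3].
As a 10×10 matrix over Z this has rank 6, with invariant factors (1,1,1,1,1,1).

The boundary map ∂_3: C_3 → C_2 sends each 3-simplex σ to the alternating sum Σ_i (−1)^i (σ with its i-th vertex removed). For instance
  ∂[2,3,4,5] = [3,4,5] − [2,4,5] + [2,3,5] − [2,3,4],
  ∂[1,2,3,4] = [2,3,4] − [1,3,4] + [1,2,4] − [1,2,3].
As a 10×5 matrix over Z this has rank 4, with invariant factors (1,1,1,1).

Reading off H_k = ker ∂_k / im ∂_{k+1}:

  H_0: rank C_0 − rank ∂_1 = 5 − 4 = 1, and the invariant factors of ∂_1 are all 1, so H_0 = Z.
  H_1: rank ker ∂_1 − rank ∂_2 = (10 − 4) − 6 = 0, and the invariant factors of ∂_2 are all 1, so H_1 = 0.
  H_2: rank ker ∂_2 − rank ∂_3 = (10 − 6) − 4 = 0, and the invariant factors of ∂_3 are all 1, so H_2 = 0.
  H_3: rank ker ∂_3 − rank ∂_4 = (5 − 4) − 0 = 1, and there is no ∂_4, so H_3 = Z.

H_0 = Z,  H_1 = 0,  H_2 = 0,  H_3 = Z.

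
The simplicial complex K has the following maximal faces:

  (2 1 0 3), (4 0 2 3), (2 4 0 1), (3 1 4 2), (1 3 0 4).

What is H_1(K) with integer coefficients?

We work with the vertex ordering 0 < 1 < 2 < 3 < 4. The simplices of K, each written with vertices in increasing order, are:

  0-simplices (5): [0], [1], [2], [3], [4]
  1-simplices (10): [0,1], [0,2], [0,3], [0,4], [1,2], [1,3], [1,4], [2,3], [2,4], [3,4]
  2-simplices (10): [0,1,2], [0,1,3], [0,1,4], [0,2,3], [0,2,4], [0,3,4], [1,2,3], [1,2,4], [1,3,4], [2,3,4]
  3-simplices (5): [0,1,2,3], [0,1,2,4], [0,1,3,4], [0,2,3,4], [1,2,3,4]

giving chain groups C_0 ≅ Z^5, C_1 ≅ Z^10, C_2 ≅ Z^10, C_3 ≅ Z^5.

The boundary map ∂_1: C_1 → C_0 sends each edge [p,q] (with p < q) to q − p. For instance
  ∂[0,4] = [4] − [0].
The resulting 5×10 matrix has rank 4, and its Smith normal form has invariant factors (1,1,1,1).

Boundary ∂_2: C_2 → C_1 sends each 2-simplex [p,q,r] to [q,r] − [p,r] + [p,q]. For instance
  ∂[0,3,4] = [3,4] − [0,4] + [0,3],
  ∂[1,2,4] = [2,4] − [1,4] + [1,2].
The 10×10 boundary matrix has rank 6 and Smith normal form diag(1,1,1,1,1,1).

The boundary map ∂_3: C_3 → C_2 sends each 3-simplex σ to the alternating sum Σ_i (−1)^i (σ with its i-th vertex removed). For instance
  ∂[0,1,3,4] = [1,3,4] − [0,3,4] + [0,1,4] − [0,1,3],
  ∂[0,1,2,3] = [1,2,3] − [0,2,3] + [0,1,3] − [0,1,2].
The 10×5 boundary matrix has rank 4 and Smith normal form diag(1,1,1,1).

From H_k ≅ ker(∂_k) / im(∂_{k+1}) we obtain:

  H_1: rank ker ∂_1 − rank ∂_2 = (10 − 4) − 6 = 0, and the invariant factors of ∂_2 are all 1, so H_1 = 0.

H_1 ≅ 0.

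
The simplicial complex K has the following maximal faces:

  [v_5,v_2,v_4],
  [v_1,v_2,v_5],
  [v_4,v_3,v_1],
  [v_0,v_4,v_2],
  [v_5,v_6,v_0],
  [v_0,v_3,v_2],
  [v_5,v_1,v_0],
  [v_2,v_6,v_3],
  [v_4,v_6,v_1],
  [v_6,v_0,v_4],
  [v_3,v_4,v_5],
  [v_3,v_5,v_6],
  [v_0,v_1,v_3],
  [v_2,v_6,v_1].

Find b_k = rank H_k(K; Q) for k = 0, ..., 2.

We work with the vertex ordering v_0 < v_1 < v_2 < v_3 < v_4 < v_5 < v_6. The simplices of K, each written with vertices in increasing order, are:

  0-simplices (7): [v_0], [v_1], [v_2], [v_3], [v_4], [v_5], [v_6]
  1-simplices (21): (21 of them)
  2-simplices (14): (14 of them)

giving chain groups C_0 ≅ Z^7, C_1 ≅ Z^21, C_2 ≅ Z^14.

The boundary map ∂_1: C_1 → C_0 is given by ∂[p,q] = [q] − [p].
As a 7×21 matrix over Z this has rank 6, with invariant factors (1,1,1,1,1,1).

∂_2: C_2 → C_1 sends each 2-simplex [p,q,r] to [q,r] − [p,r] + [p,q]. For instance
  ∂[v_0,v_1,v_3] = [v_1,v_3] − [v_0,v_3] + [v_0,v_1],
  ∂[v_0,v_1,v_5] = [v_1,v_5] − [v_0,v_5] + [v_0,v_1].
The 21×14 boundary matrix has rank 13 and Smith normal form diag(1,1,1,1,1,1,1,1,1,1,1,1,1).

Computing H_k = (kernel of ∂_k) / (image of ∂_{k+1}):

  H_0: rank C_0 − rank ∂_1 = 7 − 6 = 1, and the invariant factors of ∂_1 are all 1, so H_0 ≅ Z.
  H_1: rank ker ∂_1 − rank ∂_2 = (21 − 6) − 13 = 2, and the invariant factors of ∂_2 are all 1, so H_1 ≅ Z^2.
  H_2: rank ker ∂_2 − rank ∂_3 = (14 − 13) − 0 = 1, and there is no ∂_3, so H_2 ≅ Z.

Hence the Betti numbers are b_0 = 1, b_1 = 2, b_2 = 1.

b_0 = 1, b_1 = 2, b_2 = 1.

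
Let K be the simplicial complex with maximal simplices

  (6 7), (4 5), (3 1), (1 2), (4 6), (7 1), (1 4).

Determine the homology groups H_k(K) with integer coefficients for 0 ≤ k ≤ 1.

Take the total order 1 < 2 < 3 < 4 < 5 < 6 < 7 on the vertex set. Then K (dimension 1) consists of the simplices:

  0-simplices (7): [1], [2], [3], [4], [5], [6], [7]
  1-simplices (7): [1,2], [1,3], [1,4], [1,7], [4,5], [4,6], [6,7]

so the chain groups are C_0 ≅ Z^7, C_1 ≅ Z^7.

The boundary map ∂_1: C_1 → C_0 sends each edge [p,q] (with p < q) to q − p.
The 7×7 boundary matrix has rank 6 and Smith normal form diag(1,1,1,1,1,1).

From H_k ≅ ker(∂_k) / im(∂_{k+1}) we obtain:

  H_0: rank C_0 − rank ∂_1 = 7 − 6 = 1, and the invariant factors of ∂_1 are all 1, so H_0 ≅ Z.
  H_1: rank ker ∂_1 − rank ∂_2 = (7 − 6) − 0 = 1, and there is no ∂_2, so H_1 ≅ Z.

H_0 = Z,  H_1 = Z.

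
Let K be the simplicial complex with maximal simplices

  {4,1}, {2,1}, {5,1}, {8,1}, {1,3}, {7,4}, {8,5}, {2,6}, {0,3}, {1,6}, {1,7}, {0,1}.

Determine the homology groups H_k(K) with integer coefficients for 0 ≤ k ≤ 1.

K has 9 vertices, 12 edges.
rank ∂_0 = 0, rank ∂_1 = 8 ⇒ b_0 = 9 − 0 − 8 = 1; all invariant factors of ∂_1 are 1 so no torsion. So H_0 = Z.
rank ∂_1 = 8, rank ∂_2 = 0 ⇒ b_1 = 12 − 8 − 0 = 4. So H_1 = Z^4.

H_0 ≅ Z,  H_1 ≅ Z^4.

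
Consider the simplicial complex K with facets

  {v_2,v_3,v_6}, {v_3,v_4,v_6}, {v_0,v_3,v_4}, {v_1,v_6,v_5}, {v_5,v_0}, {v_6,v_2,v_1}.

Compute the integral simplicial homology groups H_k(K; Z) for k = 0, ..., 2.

Fix the vertex order v_0 < v_1 < v_2 < v_3 < v_4 < v_5 < v_6 and write every simplex with vertices in increasing order. Then dim K = 2 and the simplices of K are:

  0-simplices (7): [v_0], [v_1], [v_2], [v_3], [v_4], [v_5], [v_6]
  1-simplices (12): [v_0,v_3], [v_0,v_4], [v_0,v_5], [v_1,v_2], [v_1,v_5], [v_1,v_6], [v_2,v_3], [v_2,v_6], [v_3,v_4], [v_3,v_6], [v_4,v_6], [v_5,v_6]
  2-simplices (5): [v_0,v_3,v_4], [v_1,v_2,v_6], [v_1,v_5,v_6], [v_2,v_3,v_6], [v_3,v_4,v_6]

Hence C_0 ≅ Z^7, C_1 ≅ Z^12, C_2 ≅ Z^5.

The boundary map ∂_1: C_1 → C_0 is given by ∂[p,q] = [q] − [p].
The resulting 7×12 matrix has rank 6, and its Smith normal form has invariant factors (1,1,1,1,1,1).

The boundary map ∂_2: C_2 → C_1 maps a triangle to the signed sum of its edges. For instance
  ∂[v_1,v_5,v_6] = [v_5,v_6] − [v_1,v_6] + [v_1,v_5],
  ∂[v_2,v_3,v_6] = [v_3,v_6] − [v_2,v_6] + [v_2,v_3].
The resulting 12×5 matrix has rank 5, and its Smith normal form has invariant factors (1,1,1,1,1).

Now H_k = ker ∂_k / im ∂_{k+1}, so:

  H_0: rank C_0 − rank ∂_1 = 7 − 6 = 1, and the invariant factors of ∂_1 are all 1, so H_0 ≅ Z.
  H_1: rank ker ∂_1 − rank ∂_2 = (12 − 6) − 5 = 1, and the invariant factors of ∂_2 are all 1, so H_1 ≅ Z.
  H_2: rank ker ∂_2 − rank ∂_3 = (5 − 5) − 0 = 0, and there is no ∂_3, so H_2 ≅ 0.

H_0 = Z,  H_1 = Z,  H_2 = 0.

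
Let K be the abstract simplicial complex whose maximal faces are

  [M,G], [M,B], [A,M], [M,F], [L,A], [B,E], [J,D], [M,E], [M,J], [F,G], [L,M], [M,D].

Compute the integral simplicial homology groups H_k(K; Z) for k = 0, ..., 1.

Fix the vertex order A < B < D < E < F < G < J < L < M and write every simplex with vertices in increasing order. Then dim K = 1 and the simplices of K are:

  0-simplices (9): A, B, D, E, F, G, J, L, M
  1-simplices (12): AL, AM, BE, BM, DJ, DM, EM, FG, FM, GM, JM, LM

Hence C_0 ≅ Z^9, C_1 ≅ Z^12.

Boundary ∂_1: C_1 → C_0 sends each edge [p,q] (with p < q) to q − p.
The resulting 9×12 matrix has rank 8, and its Smith normal form has invariant factors (1,1,1,1,1,1,1,1).

Computing H_k = (kernel of ∂_k) / (image of ∂_{k+1}):

  H_0: rank C_0 − rank ∂_1 = 9 − 8 = 1, and the invariant factors of ∂_1 are all 1, so H_0 ≅ Z.
  H_1: rank ker ∂_1 − rank ∂_2 = (12 − 8) − 0 = 4, and there is no ∂_2, so H_1 ≅ Z^4.

As a check, the Euler characteristic is 9 − 12 = -3, which agrees with 1 − 4 = -3.

H_0 ≅ Z,  H_1 ≅ Z^4.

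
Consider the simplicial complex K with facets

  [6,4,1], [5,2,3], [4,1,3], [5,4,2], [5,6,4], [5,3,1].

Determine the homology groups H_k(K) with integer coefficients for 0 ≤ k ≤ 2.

We work with the vertex ordering 1 < 2 < 3 < 4 < 5 < 6. The simplices of K, each written with vertices in increasing order, are:

  0-simplices (6): [1], [2], [3], [4], [5], [6]
  1-simplices (12): [1,3], [1,4], [1,5], [1,6], [2,3], [2,4], [2,5], [3,4], [3,5], [4,5], [4,6], [5,6]
  2-simplices (6): [1,3,4], [1,3,5], [1,4,6], [2,3,5], [2,4,5], [4,5,6]

so the chain groups are C_0 ≅ Z^6, C_1 ≅ Z^12, C_2 ≅ Z^6.

Boundary ∂_1: C_1 → C_0 sends each edge [p,q] (with p < q) to q − p. For instance
  ∂[3,5] = [5] − [3].
This gives a 6×12 integer matrix of rank 5; reducing to Smith normal form yields diagonal entries (1,1,1,1,1).

Boundary ∂_2: C_2 → C_1 sends each 2-simplex [p,q,r] to [q,r] − [p,r] + [p,q]. For instance
  ∂[2,4,5] = [4,5] − [2,5] + [2,4],
  ∂[1,3,4] = [3,4] − [1,4] + [1,3].
As a 12×6 matrix over Z this has rank 6, with invariant factors (1,1,1,1,1,1).

Computing H_k = (kernel of ∂_k) / (image of ∂_{k+1}):

  H_0: rank C_0 − rank ∂_1 = 6 − 5 = 1, and the invariant factors of ∂_1 are all 1, so H_0 = Z.
  H_1: rank ker ∂_1 − rank ∂_2 = (12 − 5) − 6 = 1, and the invariant factors of ∂_2 are all 1, so H_1 = Z.
  H_2: rank ker ∂_2 − rank ∂_3 = (6 − 6) − 0 = 0, and there is no ∂_3, so H_2 = 0.

(K is a triangulation of the cylinder S^1 x I.)

H_0 = Z,  H_1 = Z,  H_2 = 0.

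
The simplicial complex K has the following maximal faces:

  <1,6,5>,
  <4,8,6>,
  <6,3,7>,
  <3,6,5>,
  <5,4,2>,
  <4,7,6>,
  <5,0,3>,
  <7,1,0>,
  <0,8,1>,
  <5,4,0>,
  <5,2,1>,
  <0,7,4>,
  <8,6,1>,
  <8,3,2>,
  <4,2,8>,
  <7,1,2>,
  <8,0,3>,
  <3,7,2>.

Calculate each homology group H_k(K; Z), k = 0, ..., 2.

H_0 = Z,  H_1 = Z^2,  H_2 = Z.

We work with the vertex ordering 0 < 1 < 2 < 3 < 4 < 5 < 6 < 7 < 8. The simplices of K, each written with vertices in increasing order, are:

  0-simplices (9): [0], [1], [2], [3], [4], [5], [6], [7], [8]
  1-simplices (27): (27 of them)
  2-simplices (18): [0,1,7], [0,1,8], [0,3,5], [0,3,8], [0,4,5], [0,4,7], [1,2,5], [1,2,7], [1,5,6], [1,6,8], [2,3,7], [2,3,8], [2,4,5], [2,4,8], [3,5,6], [3,6,7], [4,6,7], [4,6,8]

so the chain groups are C_0 ≅ Z^9, C_1 ≅ Z^27, C_2 ≅ Z^18.

∂_1: C_1 → C_0 is given by ∂[p,q] = [q] − [p].
As a 9×27 matrix over Z this has rank 8, with invariant factors (1,1,1,1,1,1,1,1).

The boundary map ∂_2: C_2 → C_1 acts by ∂[p,q,r] = [q,r] − [p,r] + [p,q]. For instance
  ∂[2,4,8] = [4,8] − [2,8] + [2,4],
  ∂[1,2,7] = [2,7] − [1,7] + [1,2].
The 27×18 boundary matrix has rank 17 and Smith normal form diag(1,1,1,1,1,1,1,1,1,1,1,1,1,1,1,1,1).

Reading off H_k = ker ∂_k / im ∂_{k+1}:

  H_0: rank C_0 − rank ∂_1 = 9 − 8 = 1, and the invariant factors of ∂_1 are all 1, so H_0 ≅ Z.
  H_1: rank ker ∂_1 − rank ∂_2 = (27 − 8) − 17 = 2, and the invariant factors of ∂_2 are all 1, so H_1 ≅ Z^2.
  H_2: rank ker ∂_2 − rank ∂_3 = (18 − 17) − 0 = 1, and there is no ∂_3, so H_2 ≅ Z.

As a check, the Euler characteristic is 9 − 27 + 18 = 0, which agrees with 1 − 2 + 1 = 0.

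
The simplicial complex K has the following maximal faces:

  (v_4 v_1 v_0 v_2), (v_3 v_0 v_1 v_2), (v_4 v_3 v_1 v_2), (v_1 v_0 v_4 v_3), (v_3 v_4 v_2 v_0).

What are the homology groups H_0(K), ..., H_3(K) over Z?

K has 5 vertices, 10 edges, 10 triangles, 5 3-simplices.
rank ∂_0 = 0, rank ∂_1 = 4 ⇒ b_0 = 5 − 0 − 4 = 1; all invariant factors of ∂_1 are 1 so no torsion. So H_0 ≅ Z.
rank ∂_1 = 4, rank ∂_2 = 6 ⇒ b_1 = 10 − 4 − 6 = 0; all invariant factors of ∂_2 are 1 so no torsion. So H_1 ≅ 0.
rank ∂_2 = 6, rank ∂_3 = 4 ⇒ b_2 = 10 − 6 − 4 = 0; all invariant factors of ∂_3 are 1 so no torsion. So H_2 ≅ 0.
rank ∂_3 = 4, rank ∂_4 = 0 ⇒ b_3 = 5 − 4 − 0 = 1. So H_3 ≅ Z.

H_0 = Z,  H_1 = 0,  H_2 = 0,  H_3 = Z.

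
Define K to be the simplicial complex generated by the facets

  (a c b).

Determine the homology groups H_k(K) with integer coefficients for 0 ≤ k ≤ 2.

We work with the vertex ordering a < b < c. The simplices of K, each written with vertices in increasing order, are:

  0-simplices (3): a, b, c
  1-simplices (3): ab, ac, bc
  2-simplices (1): abc

giving chain groups C_0 ≅ Z^3, C_1 ≅ Z^3, C_2 ≅ Z^1.

Boundary ∂_1: C_1 → C_0 sends each edge [p,q] (with p < q) to q − p. For instance
  ∂bc = c − b.
This gives a 3×3 integer matrix of rank 2; reducing to Smith normal form yields diagonal entries (1,1).

Boundary ∂_2: C_2 → C_1 maps a triangle to the signed sum of its edges. For instance
  ∂abc = bc − ac + ab.
This gives a 3×1 integer matrix of rank 1; reducing to Smith normal form yields diagonal entries (1).

Computing H_k = (kernel of ∂_k) / (image of ∂_{k+1}):

  H_0: rank C_0 − rank ∂_1 = 3 − 2 = 1, and the invariant factors of ∂_1 are all 1, so H_0 ≅ Z.
  H_1: rank ker ∂_1 − rank ∂_2 = (3 − 2) − 1 = 0, and the invariant factors of ∂_2 are all 1, so H_1 ≅ 0.
  H_2: rank ker ∂_2 − rank ∂_3 = (1 − 1) − 0 = 0, and there is no ∂_3, so H_2 ≅ 0.

H_0 ≅ Z,  H_1 = 0,  H_2 = 0.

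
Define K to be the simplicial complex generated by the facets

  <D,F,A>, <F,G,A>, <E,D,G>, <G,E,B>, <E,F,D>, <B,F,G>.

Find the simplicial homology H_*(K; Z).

K has 6 vertices, 12 edges, 6 triangles.
rank ∂_0 = 0, rank ∂_1 = 5 ⇒ b_0 = 6 − 0 − 5 = 1; all invariant factors of ∂_1 are 1 so no torsion. So H_0 ≅ Z.
rank ∂_1 = 5, rank ∂_2 = 6 ⇒ b_1 = 12 − 5 − 6 = 1; all invariant factors of ∂_2 are 1 so no torsion. So H_1 ≅ Z.
rank ∂_2 = 6, rank ∂_3 = 0 ⇒ b_2 = 6 − 6 − 0 = 0. So H_2 ≅ 0.

H_0 ≅ Z,  H_1 ≅ Z,  H_2 = 0.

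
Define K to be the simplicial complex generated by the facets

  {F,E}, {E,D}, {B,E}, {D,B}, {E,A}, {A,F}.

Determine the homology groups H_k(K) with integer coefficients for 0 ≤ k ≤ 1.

Order the vertices as A < B < D < E < F. Listing each simplex with vertices in this order, K has dimension 1 with simplices:

  0-simplices (5): A, B, D, E, F
  1-simplices (6): AE, AF, BD, BE, DE, EF

Hence C_0 ≅ Z^5, C_1 ≅ Z^6.

The boundary map ∂_1: C_1 → C_0 is given by ∂[p,q] = [q] − [p]. For instance
  ∂AF = F − A.
The resulting 5×6 matrix has rank 4, and its Smith normal form has invariant factors (1,1,1,1).

Reading off H_k = ker ∂_k / im ∂_{k+1}:

  H_0: rank C_0 − rank ∂_1 = 5 − 4 = 1, and the invariant factors of ∂_1 are all 1, so H_0 ≅ Z.
  H_1: rank ker ∂_1 − rank ∂_2 = (6 − 4) − 0 = 2, and there is no ∂_2, so H_1 ≅ Z^2.

As a check, the Euler characteristic is 5 − 6 = -1, which agrees with 1 − 2 = -1.
(K is a triangulation of a wedge of 2 circles.)

H_0 = Z,  H_1 = Z^2.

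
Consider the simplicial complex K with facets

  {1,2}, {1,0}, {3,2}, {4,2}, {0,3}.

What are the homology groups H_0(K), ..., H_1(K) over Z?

H_0 = Z,  H_1 = Z.

Take the total order 0 < 1 < 2 < 3 < 4 on the vertex set. Then K (dimension 1) consists of the simplices:

  0-simplices (5): [0], [1], [2], [3], [4]
  1-simplices (5): [0,1], [0,3], [1,2], [2,3], [2,4]

so the chain groups are C_0 ≅ Z^5, C_1 ≅ Z^5.

∂_1: C_1 → C_0 maps an edge to its endpoints' difference, ∂[p,q] = q − p. For instance
  ∂[0,3] = [3] − [0].
The resulting 5×5 matrix has rank 4, and its Smith normal form has invariant factors (1,1,1,1).

From H_k ≅ ker(∂_k) / im(∂_{k+1}) we obtain:

  H_0: rank C_0 − rank ∂_1 = 5 − 4 = 1, and the invariant factors of ∂_1 are all 1, so H_0 = Z.
  H_1: rank ker ∂_1 − rank ∂_2 = (5 − 4) − 0 = 1, and there is no ∂_2, so H_1 = Z.

As a check, the Euler characteristic is 5 − 5 = 0, which agrees with 1 − 1 = 0.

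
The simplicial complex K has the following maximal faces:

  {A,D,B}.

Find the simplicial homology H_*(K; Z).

H_0 ≅ Z,  H_1 = 0,  H_2 = 0.

Fix the vertex order A < B < D and write every simplex with vertices in increasing order. Then dim K = 2 and the simplices of K are:

  0-simplices (3): A, B, D
  1-simplices (3): AB, AD, BD
  2-simplices (1): ABD

Hence C_0 ≅ Z^3, C_1 ≅ Z^3, C_2 ≅ Z^1.

Boundary ∂_1: C_1 → C_0 sends each edge [p,q] (with p < q) to q − p. For instance
  ∂AB = B − A.
The 3×3 boundary matrix has rank 2 and Smith normal form diag(1,1).

Boundary ∂_2: C_2 → C_1 maps a triangle to the signed sum of its edges. For instance
  ∂ABD = BD − AD + AB.
The resulting 3×1 matrix has rank 1, and its Smith normal form has invariant factors (1).

Computing H_k = (kernel of ∂_k) / (image of ∂_{k+1}):

  H_0: rank C_0 − rank ∂_1 = 3 − 2 = 1, and the invariant factors of ∂_1 are all 1, so H_0 ≅ Z.
  H_1: rank ker ∂_1 − rank ∂_2 = (3 − 2) − 1 = 0, and the invariant factors of ∂_2 are all 1, so H_1 ≅ 0.
  H_2: rank ker ∂_2 − rank ∂_3 = (1 − 1) − 0 = 0, and there is no ∂_3, so H_2 ≅ 0.

(K is a triangulation of the 2-simplex.)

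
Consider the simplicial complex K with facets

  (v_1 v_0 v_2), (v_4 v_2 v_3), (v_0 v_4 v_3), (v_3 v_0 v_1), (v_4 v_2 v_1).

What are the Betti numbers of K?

b_0 = 1, b_1 = 1, b_2 = 0.

Take the total order v_0 < v_1 < v_2 < v_3 < v_4 on the vertex set. Then K (dimension 2) consists of the simplices:

  0-simplices (5): [v_0], [v_1], [v_2], [v_3], [v_4]
  1-simplices (10): [v_0,v_1], [v_0,v_2], [v_0,v_3], [v_0,v_4], [v_1,v_2], [v_1,v_3], [v_1,v_4], [v_2,v_3], [v_2,v_4], [v_3,v_4]
  2-simplices (5): [v_0,v_1,v_2], [v_0,v_1,v_3], [v_0,v_3,v_4], [v_1,v_2,v_4], [v_2,v_3,v_4]

so the chain groups are C_0 ≅ Z^5, C_1 ≅ Z^10, C_2 ≅ Z^5.

∂_1: C_1 → C_0 is given by ∂[p,q] = [q] − [p].
The resulting 5×10 matrix has rank 4, and its Smith normal form has invariant factors (1,1,1,1).

Boundary ∂_2: C_2 → C_1 maps a triangle to the signed sum of its edges. For instance
  ∂[v_0,v_3,v_4] = [v_3,v_4] − [v_0,v_4] + [v_0,v_3],
  ∂[v_0,v_1,v_3] = [v_1,v_3] − [v_0,v_3] + [v_0,v_1].
The resulting 10×5 matrix has rank 5, and its Smith normal form has invariant factors (1,1,1,1,1).

From H_k ≅ ker(∂_k) / im(∂_{k+1}) we obtain:

  H_0: rank C_0 − rank ∂_1 = 5 − 4 = 1, and the invariant factors of ∂_1 are all 1, so H_0 ≅ Z.
  H_1: rank ker ∂_1 − rank ∂_2 = (10 − 4) − 5 = 1, and the invariant factors of ∂_2 are all 1, so H_1 ≅ Z.
  H_2: rank ker ∂_2 − rank ∂_3 = (5 − 5) − 0 = 0, and there is no ∂_3, so H_2 ≅ 0.

Hence the Betti numbers are b_0 = 1, b_1 = 1, b_2 = 0.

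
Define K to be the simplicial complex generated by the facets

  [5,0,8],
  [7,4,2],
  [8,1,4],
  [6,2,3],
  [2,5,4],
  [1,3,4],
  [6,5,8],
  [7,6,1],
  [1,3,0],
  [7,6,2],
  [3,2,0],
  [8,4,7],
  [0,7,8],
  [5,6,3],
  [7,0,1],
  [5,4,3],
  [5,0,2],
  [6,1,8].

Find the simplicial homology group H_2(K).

H_2 ≅ 0.

We work with the vertex ordering 0 < 1 < 2 < 3 < 4 < 5 < 6 < 7 < 8. The simplices of K, each written with vertices in increasing order, are:

  0-simplices (9): [0], [1], [2], [3], [4], [5], [6], [7], [8]
  1-simplices (27): (27 of them)
  2-simplices (18): [0,1,3], [0,1,7], [0,2,3], [0,2,5], [0,5,8], [0,7,8], [1,3,4], [1,4,8], [1,6,7], [1,6,8], [2,3,6], [2,4,5], [2,4,7], [2,6,7], [3,4,5], [3,5,6], [4,7,8], [5,6,8]

giving chain groups C_0 ≅ Z^9, C_1 ≅ Z^27, C_2 ≅ Z^18.

∂_1: C_1 → C_0 maps an edge to its endpoints' difference, ∂[p,q] = q − p.
The 9×27 boundary matrix has rank 8 and Smith normal form diag(1,1,1,1,1,1,1,1).

The boundary map ∂_2: C_2 → C_1 sends each 2-simplex [p,q,r] to [q,r] − [p,r] + [p,q]. For instance
  ∂[2,3,6] = [3,6] − [2,6] + [2,3],
  ∂[2,4,5] = [4,5] − [2,5] + [2,4].
The 27×18 boundary matrix has rank 18 and Smith normal form diag(1,1,1,1,1,1,1,1,1,1,1,1,1,1,1,1,1,2).

Reading off H_k = ker ∂_k / im ∂_{k+1}:

  H_2: rank ker ∂_2 − rank ∂_3 = (18 − 18) − 0 = 0, and there is no ∂_3, so H_2 ≅ 0.

(K is a triangulation of the Klein bottle.)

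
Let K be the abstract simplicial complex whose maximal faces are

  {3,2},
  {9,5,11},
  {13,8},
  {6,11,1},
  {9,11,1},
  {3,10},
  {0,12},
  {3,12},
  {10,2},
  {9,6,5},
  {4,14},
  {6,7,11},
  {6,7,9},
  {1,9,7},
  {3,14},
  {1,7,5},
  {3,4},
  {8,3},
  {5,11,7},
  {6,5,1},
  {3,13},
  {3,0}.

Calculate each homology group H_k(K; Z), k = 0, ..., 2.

H_0 = Z^2,  H_1 = Z^4 ⊕ Z/2Z,  H_2 = 0.

K has 15 vertices, 27 edges, 10 triangles.
rank ∂_0 = 0, rank ∂_1 = 13 ⇒ b_0 = 15 − 0 − 13 = 2; all invariant factors of ∂_1 are 1 so no torsion. So H_0 = Z^2.
rank ∂_1 = 13, rank ∂_2 = 10 ⇒ b_1 = 27 − 13 − 10 = 4; ∂_2 has invariant factor(s) [2] giving torsion. So H_1 = Z^4 ⊕ Z/2Z.
rank ∂_2 = 10, rank ∂_3 = 0 ⇒ b_2 = 10 − 10 − 0 = 0. So H_2 = 0.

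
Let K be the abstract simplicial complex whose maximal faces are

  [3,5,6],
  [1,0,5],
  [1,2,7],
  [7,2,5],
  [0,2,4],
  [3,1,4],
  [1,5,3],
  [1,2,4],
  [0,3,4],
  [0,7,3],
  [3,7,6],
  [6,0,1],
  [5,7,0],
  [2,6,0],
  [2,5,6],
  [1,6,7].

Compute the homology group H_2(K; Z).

H_2 ≅ Z.

Order the vertices as 0 < 1 < 2 < 3 < 4 < 5 < 6 < 7. Listing each simplex with vertices in this order, K has dimension 2 with simplices:

  0-simplices (8): [0], [1], [2], [3], [4], [5], [6], [7]
  1-simplices (24): (24 of them)
  2-simplices (16): [0,1,5], [0,1,6], [0,2,4], [0,2,6], [0,3,4], [0,3,7], [0,5,7], [1,2,4], [1,2,7], [1,3,4], [1,3,5], [1,6,7], [2,5,6], [2,5,7], [3,5,6], [3,6,7]

Hence C_0 ≅ Z^8, C_1 ≅ Z^24, C_2 ≅ Z^16.

Boundary ∂_1: C_1 → C_0 is given by ∂[p,q] = [q] − [p]. For instance
  ∂[0,4] = [4] − [0].
This gives a 8×24 integer matrix of rank 7; reducing to Smith normal form yields diagonal entries (1,1,1,1,1,1,1).

∂_2: C_2 → C_1 acts by ∂[p,q,r] = [q,r] − [p,r] + [p,q]. For instance
  ∂[1,3,4] = [3,4] − [1,4] + [1,3],
  ∂[3,6,7] = [6,7] − [3,7] + [3,6].
The 24×16 boundary matrix has rank 15 and Smith normal form diag(1,1,1,1,1,1,1,1,1,1,1,1,1,1,1).

From H_k ≅ ker(∂_k) / im(∂_{k+1}) we obtain:

  H_2: rank ker ∂_2 − rank ∂_3 = (16 − 15) − 0 = 1, and there is no ∂_3, so H_2 = Z.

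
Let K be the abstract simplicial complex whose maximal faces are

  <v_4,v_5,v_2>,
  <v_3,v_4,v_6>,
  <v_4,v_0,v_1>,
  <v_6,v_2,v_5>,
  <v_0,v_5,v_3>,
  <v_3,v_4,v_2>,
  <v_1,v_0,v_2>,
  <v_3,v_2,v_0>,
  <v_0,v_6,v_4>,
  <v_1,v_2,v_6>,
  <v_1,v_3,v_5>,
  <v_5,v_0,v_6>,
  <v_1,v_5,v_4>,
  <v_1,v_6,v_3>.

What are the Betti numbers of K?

We work with the vertex ordering v_0 < v_1 < v_2 < v_3 < v_4 < v_5 < v_6. The simplices of K, each written with vertices in increasing order, are:

  0-simplices (7): [v_0], [v_1], [v_2], [v_3], [v_4], [v_5], [v_6]
  1-simplices (21): (21 of them)
  2-simplices (14): (14 of them)

giving chain groups C_0 ≅ Z^7, C_1 ≅ Z^21, C_2 ≅ Z^14.

∂_1: C_1 → C_0 maps an edge to its endpoints' difference, ∂[p,q] = q − p.
The resulting 7×21 matrix has rank 6, and its Smith normal form has invariant factors (1,1,1,1,1,1).

The boundary map ∂_2: C_2 → C_1 maps a triangle to the signed sum of its edges. For instance
  ∂[v_3,v_4,v_6] = [v_4,v_6] − [v_3,v_6] + [v_3,v_4],
  ∂[v_0,v_4,v_6] = [v_4,v_6] − [v_0,v_6] + [v_0,v_4].
The 21×14 boundary matrix has rank 13 and Smith normal form diag(1,1,1,1,1,1,1,1,1,1,1,1,1).

Now H_k = ker ∂_k / im ∂_{k+1}, so:

  H_0: rank C_0 − rank ∂_1 = 7 − 6 = 1, and the invariant factors of ∂_1 are all 1, so H_0 = Z.
  H_1: rank ker ∂_1 − rank ∂_2 = (21 − 6) − 13 = 2, and the invariant factors of ∂_2 are all 1, so H_1 = Z^2.
  H_2: rank ker ∂_2 − rank ∂_3 = (14 − 13) − 0 = 1, and there is no ∂_3, so H_2 = Z.

(K is a triangulation of the torus T^2.)

Hence the Betti numbers are b_0 = 1, b_1 = 2, b_2 = 1.

b_0 = 1, b_1 = 2, b_2 = 1.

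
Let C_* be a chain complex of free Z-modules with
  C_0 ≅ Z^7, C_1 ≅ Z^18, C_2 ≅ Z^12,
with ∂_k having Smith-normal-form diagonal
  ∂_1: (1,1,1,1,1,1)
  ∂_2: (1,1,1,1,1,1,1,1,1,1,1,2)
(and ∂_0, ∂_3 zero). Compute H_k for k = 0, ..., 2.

H_0: b_0 = 7 − 0 − 6 = 1; torsion from ∂_1 factors > 1: none. So H_0 = Z.
H_1: b_1 = 18 − 6 − 12 = 0; torsion from ∂_2 factors > 1: [2]. So H_1 = Z_2.
H_2: b_2 = 12 − 12 − 0 = 0; torsion from ∂_3 factors > 1: none. So H_2 = 0.

H_0 = Z,  H_1 = Z_2,  H_2 = 0.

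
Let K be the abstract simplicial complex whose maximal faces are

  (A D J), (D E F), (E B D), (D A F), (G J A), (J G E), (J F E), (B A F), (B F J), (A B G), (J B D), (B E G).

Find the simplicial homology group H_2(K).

H_2 ≅ 0.

We work with the vertex ordering A < B < D < E < F < G < J. The simplices of K, each written with vertices in increasing order, are:

  0-simplices (7): A, B, D, E, F, G, J
  1-simplices (18): AB, AD, AF, AG, AJ, BD, BE, BF, BG, BJ, DE, DF, DJ, EF, EG, EJ, FJ, GJ
  2-simplices (12): ABF, ABG, ADF, ADJ, AGJ, BDE, BDJ, BEG, BFJ, DEF, EFJ, EGJ

Hence C_0 ≅ Z^7, C_1 ≅ Z^18, C_2 ≅ Z^12.

Boundary ∂_1: C_1 → C_0 sends each edge [p,q] (with p < q) to q − p. For instance
  ∂BJ = J − B.
As a 7×18 matrix over Z this has rank 6, with invariant factors (1,1,1,1,1,1).

The boundary map ∂_2: C_2 → C_1 acts by ∂[p,q,r] = [q,r] − [p,r] + [p,q]. For instance
  ∂BEG = EG − BG + BE,
  ∂ADJ = DJ − AJ + AD.
As a 18×12 matrix over Z this has rank 12, with invariant factors (1,1,1,1,1,1,1,1,1,1,1,2).

Reading off H_k = ker ∂_k / im ∂_{k+1}:

  H_2: rank ker ∂_2 − rank ∂_3 = (12 − 12) − 0 = 0, and there is no ∂_3, so H_2 = 0.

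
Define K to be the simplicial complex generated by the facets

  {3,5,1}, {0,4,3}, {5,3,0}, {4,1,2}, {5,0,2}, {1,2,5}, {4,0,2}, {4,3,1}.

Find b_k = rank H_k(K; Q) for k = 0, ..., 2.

K has 6 vertices, 12 edges, 8 triangles.
rank ∂_0 = 0, rank ∂_1 = 5 ⇒ b_0 = 6 − 0 − 5 = 1; all invariant factors of ∂_1 are 1 so no torsion. So H_0 = Z.
rank ∂_1 = 5, rank ∂_2 = 7 ⇒ b_1 = 12 − 5 − 7 = 0; all invariant factors of ∂_2 are 1 so no torsion. So H_1 = 0.
rank ∂_2 = 7, rank ∂_3 = 0 ⇒ b_2 = 8 − 7 − 0 = 1. So H_2 = Z.

b_0 = 1, b_1 = 0, b_2 = 1.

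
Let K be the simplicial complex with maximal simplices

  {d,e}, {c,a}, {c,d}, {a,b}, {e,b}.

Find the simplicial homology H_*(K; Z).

Take the total order a < b < c < d < e on the vertex set. Then K (dimension 1) consists of the simplices:

  0-simplices (5): a, b, c, d, e
  1-simplices (5): ab, ac, be, cd, de

so the chain groups are C_0 ≅ Z^5, C_1 ≅ Z^5.

The boundary map ∂_1: C_1 → C_0 is given by ∂[p,q] = [q] − [p].
The 5×5 boundary matrix has rank 4 and Smith normal form diag(1,1,1,1).

Computing H_k = (kernel of ∂_k) / (image of ∂_{k+1}):

  H_0: rank C_0 − rank ∂_1 = 5 − 4 = 1, and the invariant factors of ∂_1 are all 1, so H_0 ≅ Z.
  H_1: rank ker ∂_1 − rank ∂_2 = (5 − 4) − 0 = 1, and there is no ∂_2, so H_1 ≅ Z.

(K is a triangulation of the circle S^1.)

H_0 = Z,  H_1 = Z.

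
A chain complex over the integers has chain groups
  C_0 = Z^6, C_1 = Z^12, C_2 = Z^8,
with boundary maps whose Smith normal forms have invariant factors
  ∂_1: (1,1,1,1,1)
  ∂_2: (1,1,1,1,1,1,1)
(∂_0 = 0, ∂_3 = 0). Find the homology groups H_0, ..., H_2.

H_0: b_0 = 6 − 0 − 5 = 1; torsion from ∂_1 factors > 1: none. So H_0 ≅ Z.
H_1: b_1 = 12 − 5 − 7 = 0; torsion from ∂_2 factors > 1: none. So H_1 ≅ 0.
H_2: b_2 = 8 − 7 − 0 = 1; torsion from ∂_3 factors > 1: none. So H_2 ≅ Z.

H_0 ≅ Z,  H_1 = 0,  H_2 ≅ Z.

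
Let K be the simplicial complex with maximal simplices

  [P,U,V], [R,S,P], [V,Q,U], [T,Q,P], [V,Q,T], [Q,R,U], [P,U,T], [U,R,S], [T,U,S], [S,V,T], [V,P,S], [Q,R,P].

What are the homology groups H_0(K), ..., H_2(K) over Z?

Take the total order P < Q < R < S < T < U < V on the vertex set. Then K (dimension 2) consists of the simplices:

  0-simplices (7): P, Q, R, S, T, U, V
  1-simplices (18): PQ, PR, PS, PT, PU, PV, QR, QT, QU, QV, RS, RU, ST, SU, SV, TU, TV, UV
  2-simplices (12): PQR, PQT, PRS, PSV, PTU, PUV, QRU, QTV, QUV, RSU, STU, STV

giving chain groups C_0 ≅ Z^7, C_1 ≅ Z^18, C_2 ≅ Z^12.

∂_1: C_1 → C_0 maps an edge to its endpoints' difference, ∂[p,q] = q − p. For instance
  ∂PS = S − P.
This gives a 7×18 integer matrix of rank 6; reducing to Smith normal form yields diagonal entries (1,1,1,1,1,1).

∂_2: C_2 → C_1 sends each 2-simplex [p,q,r] to [q,r] − [p,r] + [p,q]. For instance
  ∂QTV = TV − QV + QT,
  ∂PQR = QR − PR + PQ.
The 18×12 boundary matrix has rank 12 and Smith normal form diag(1,1,1,1,1,1,1,1,1,1,1,2).

Reading off H_k = ker ∂_k / im ∂_{k+1}:

  H_0: rank C_0 − rank ∂_1 = 7 − 6 = 1, and the invariant factors of ∂_1 are all 1, so H_0 = Z.
  H_1: rank ker ∂_1 − rank ∂_2 = (18 − 6) − 12 = 0, and ∂_2 has invariant factor 2 > 1, so H_1 = Z_2.
  H_2: rank ker ∂_2 − rank ∂_3 = (12 − 12) − 0 = 0, and there is no ∂_3, so H_2 = 0.

H_0 = Z,  H_1 = Z_2,  H_2 = 0.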